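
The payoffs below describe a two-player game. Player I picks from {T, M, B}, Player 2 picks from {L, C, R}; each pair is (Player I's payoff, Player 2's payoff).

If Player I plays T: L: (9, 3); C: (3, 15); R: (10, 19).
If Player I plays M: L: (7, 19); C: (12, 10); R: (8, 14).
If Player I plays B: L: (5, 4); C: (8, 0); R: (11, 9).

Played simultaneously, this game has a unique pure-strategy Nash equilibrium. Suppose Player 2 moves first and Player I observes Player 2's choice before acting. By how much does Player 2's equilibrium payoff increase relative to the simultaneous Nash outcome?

1

Solve by backward induction (Player 2 leads).
- L → Player I plays T (best of 9, 7, 5); Player 2 gets 3.
- C → Player I plays M (best of 3, 12, 8); Player 2 gets 10.
- R → Player I plays B (best of 10, 8, 11); Player 2 gets 9.
Player 2's induced payoffs are 3, 10, 9, so Player 2 commits to C. Subgame-perfect outcome: (M, C) with payoffs (12, 10).
For the simultaneous game, intersect best replies.
Player I's best replies: L→T; C→M; R→B.
Player 2's best replies: T→R; M→L; B→R.
The unique mutual best reply is (B, R), giving (11, 9).
Player 2's commitment gain: 10 − 9 = 1.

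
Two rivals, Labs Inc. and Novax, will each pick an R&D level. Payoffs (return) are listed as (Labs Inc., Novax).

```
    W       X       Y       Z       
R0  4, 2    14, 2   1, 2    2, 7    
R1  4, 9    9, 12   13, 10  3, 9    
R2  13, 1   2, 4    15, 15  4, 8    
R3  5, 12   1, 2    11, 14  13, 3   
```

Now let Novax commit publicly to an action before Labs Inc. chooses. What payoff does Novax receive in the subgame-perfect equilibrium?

15

Work backward from Labs Inc.'s decision.
- W: Labs Inc. compares 4, 4, 13, 5 and picks R2; Novax would get 1.
- X: Labs Inc. compares 14, 9, 2, 1 and picks R0; Novax would get 2.
- Y: Labs Inc. compares 1, 13, 15, 11 and picks R2; Novax would get 15.
- Z: Labs Inc. compares 2, 3, 4, 13 and picks R3; Novax would get 3.
Among 1, 2, 15, 3, the best is 15 at Y. Subgame-perfect outcome: (R2, Y) with payoffs (15, 15).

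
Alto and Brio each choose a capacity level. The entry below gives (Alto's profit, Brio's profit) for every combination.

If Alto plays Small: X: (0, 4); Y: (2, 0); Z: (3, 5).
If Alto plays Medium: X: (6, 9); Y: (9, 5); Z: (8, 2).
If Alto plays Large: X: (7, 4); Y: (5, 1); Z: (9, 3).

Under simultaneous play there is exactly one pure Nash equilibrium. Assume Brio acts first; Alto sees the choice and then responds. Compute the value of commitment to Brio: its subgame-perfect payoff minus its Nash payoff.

Work backward from Alto's decision.
- X → Alto plays Large (best of 0, 6, 7); Brio gets 4.
- Y → Alto plays Medium (best of 2, 9, 5); Brio gets 5.
- Z → Alto plays Large (best of 3, 8, 9); Brio gets 3.
Maximizing over 4, 5, 3, Brio chooses Y. Subgame-perfect outcome: (Medium, Y) with payoffs (9, 5).
Now find the simultaneous Nash equilibrium.
Alto's best replies: X→Large; Y→Medium; Z→Large.
Brio's best replies: Small→Z; Medium→X; Large→X.
Only (Large, X) has each player best-responding; Nash payoffs (7, 4).
Brio's commitment gain: 5 − 4 = 1.

1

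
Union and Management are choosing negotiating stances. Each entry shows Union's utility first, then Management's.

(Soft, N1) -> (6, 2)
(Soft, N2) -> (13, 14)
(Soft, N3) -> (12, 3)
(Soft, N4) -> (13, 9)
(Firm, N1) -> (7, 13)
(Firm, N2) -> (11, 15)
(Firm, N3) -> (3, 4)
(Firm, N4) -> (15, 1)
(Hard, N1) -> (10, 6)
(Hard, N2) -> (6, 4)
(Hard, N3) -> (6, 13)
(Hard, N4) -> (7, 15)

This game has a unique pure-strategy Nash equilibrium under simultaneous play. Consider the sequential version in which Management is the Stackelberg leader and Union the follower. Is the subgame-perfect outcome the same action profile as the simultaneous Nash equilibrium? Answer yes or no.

Work backward from Union's decision.
- N1: Union compares 6, 7, 10 and picks Hard; Management would get 6.
- N2: Union compares 13, 11, 6 and picks Soft; Management would get 14.
- N3: Union compares 12, 3, 6 and picks Soft; Management would get 3.
- N4: Union compares 13, 15, 7 and picks Firm; Management would get 1.
Maximizing over 6, 14, 3, 1, Management chooses N2. Subgame-perfect outcome: (Soft, N2) with payoffs (13, 14).
Now find the simultaneous Nash equilibrium.
Union's best replies: N1→Hard; N2→Soft; N3→Soft; N4→Firm.
Management's best replies: Soft→N2; Firm→N2; Hard→N4.
The unique mutual best reply is (Soft, N2), giving (13, 14).
Sequential outcome (Soft, N2) coincides with the Nash profile (Soft, N2).

yes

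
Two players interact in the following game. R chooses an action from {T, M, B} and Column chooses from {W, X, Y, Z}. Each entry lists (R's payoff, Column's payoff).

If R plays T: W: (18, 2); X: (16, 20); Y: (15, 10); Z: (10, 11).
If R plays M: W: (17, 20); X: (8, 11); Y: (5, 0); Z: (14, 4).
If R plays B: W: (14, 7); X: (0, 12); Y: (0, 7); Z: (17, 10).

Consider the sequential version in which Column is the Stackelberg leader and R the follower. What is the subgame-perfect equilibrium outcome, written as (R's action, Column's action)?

(T, X)

Solve by backward induction (Column leads).
- W: BR = T, leader payoff 2.
- X: BR = T, leader payoff 20.
- Y: BR = T, leader payoff 10.
- Z: BR = B, leader payoff 10.
Among 2, 20, 10, 10, the best is 20 at X. Subgame-perfect outcome: (T, X) with payoffs (16, 20).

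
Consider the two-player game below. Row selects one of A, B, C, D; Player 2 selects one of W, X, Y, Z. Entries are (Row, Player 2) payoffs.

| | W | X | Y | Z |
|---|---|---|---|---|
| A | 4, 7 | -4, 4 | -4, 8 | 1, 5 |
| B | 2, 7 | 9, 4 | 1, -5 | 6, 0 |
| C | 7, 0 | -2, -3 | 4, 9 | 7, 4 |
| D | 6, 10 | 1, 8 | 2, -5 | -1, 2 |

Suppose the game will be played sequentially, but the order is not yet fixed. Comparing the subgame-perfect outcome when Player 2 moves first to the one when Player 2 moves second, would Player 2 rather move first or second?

second

If Row leads: Player 2's best replies are A→Y, B→W, C→Y, D→W; Row's induced payoffs -4, 2, 4, 6; outcome (D, W), payoffs (6, 10).
If Player 2 leads: Row's best replies are W→C, X→B, Y→C, Z→C; Player 2's induced payoffs 0, 4, 9, 4; outcome (C, Y), payoffs (4, 9).
Player 2 gets 9 moving first and 10 moving second, so Player 2 prefers to move second.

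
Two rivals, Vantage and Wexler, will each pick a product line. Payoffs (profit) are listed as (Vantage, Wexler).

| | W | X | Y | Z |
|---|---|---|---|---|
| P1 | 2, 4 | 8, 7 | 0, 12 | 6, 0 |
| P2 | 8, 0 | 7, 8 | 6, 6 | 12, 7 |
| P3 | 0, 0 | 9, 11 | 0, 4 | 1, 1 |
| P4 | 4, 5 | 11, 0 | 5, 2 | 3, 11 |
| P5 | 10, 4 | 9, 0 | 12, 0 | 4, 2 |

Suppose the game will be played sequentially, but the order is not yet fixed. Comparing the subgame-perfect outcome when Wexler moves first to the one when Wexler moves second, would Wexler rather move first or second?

first

If Vantage leads: Wexler's best replies are P1→Y, P2→X, P3→X, P4→Z, P5→W; Vantage's induced payoffs 0, 7, 9, 3, 10; outcome (P5, W), payoffs (10, 4).
If Wexler leads: Vantage's best replies are W→P5, X→P4, Y→P5, Z→P2; Wexler's induced payoffs 4, 0, 0, 7; outcome (P2, Z), payoffs (12, 7).
Wexler gets 7 moving first and 4 moving second, so Wexler prefers to move first.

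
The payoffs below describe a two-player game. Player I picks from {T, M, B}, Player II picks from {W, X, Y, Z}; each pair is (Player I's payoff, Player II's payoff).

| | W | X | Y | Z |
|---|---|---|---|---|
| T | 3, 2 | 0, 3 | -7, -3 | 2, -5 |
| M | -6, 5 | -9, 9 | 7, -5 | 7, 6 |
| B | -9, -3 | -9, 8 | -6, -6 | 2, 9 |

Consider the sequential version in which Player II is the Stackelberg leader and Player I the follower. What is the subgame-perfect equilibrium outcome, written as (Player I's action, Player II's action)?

Player I best-responds to each possible Player II move:
- W: Player I compares 3, -6, -9 and picks T; Player II would get 2.
- X: Player I compares 0, -9, -9 and picks T; Player II would get 3.
- Y: Player I compares -7, 7, -6 and picks M; Player II would get -5.
- Z: Player I compares 2, 7, 2 and picks M; Player II would get 6.
Player II's induced payoffs are 2, 3, -5, 6, so Player II commits to Z. Subgame-perfect outcome: (M, Z) with payoffs (7, 6).

(M, Z)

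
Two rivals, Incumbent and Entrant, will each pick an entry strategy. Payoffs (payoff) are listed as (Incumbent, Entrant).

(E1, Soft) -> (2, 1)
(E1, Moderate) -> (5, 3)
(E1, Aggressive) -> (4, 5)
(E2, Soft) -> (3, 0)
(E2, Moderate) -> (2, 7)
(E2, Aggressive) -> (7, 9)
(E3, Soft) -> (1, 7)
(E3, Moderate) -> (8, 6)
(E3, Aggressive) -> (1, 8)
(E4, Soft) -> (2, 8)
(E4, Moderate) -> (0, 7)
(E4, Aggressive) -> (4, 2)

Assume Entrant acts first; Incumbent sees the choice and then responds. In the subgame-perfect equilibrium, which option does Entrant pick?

Aggressive

Solve by backward induction (Entrant leads).
- Soft: Incumbent compares 2, 3, 1, 2 and picks E2; Entrant would get 0.
- Moderate: Incumbent compares 5, 2, 8, 0 and picks E3; Entrant would get 6.
- Aggressive: Incumbent compares 4, 7, 1, 4 and picks E2; Entrant would get 9.
Among 0, 6, 9, the best is 9 at Aggressive. Subgame-perfect outcome: (E2, Aggressive) with payoffs (7, 9).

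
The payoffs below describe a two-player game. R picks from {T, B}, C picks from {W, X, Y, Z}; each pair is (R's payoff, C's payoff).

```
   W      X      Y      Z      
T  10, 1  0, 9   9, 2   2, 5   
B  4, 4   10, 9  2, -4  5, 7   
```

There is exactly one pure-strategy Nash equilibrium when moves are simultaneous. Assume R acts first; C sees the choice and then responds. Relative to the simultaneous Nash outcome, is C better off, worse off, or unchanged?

unchanged

C best-responds to each possible R move:
- T: BR = X, leader payoff 0.
- B: BR = X, leader payoff 10.
R's induced payoffs are 0, 10, so R commits to B. Subgame-perfect outcome: (B, X) with payoffs (10, 9).
For the simultaneous game, intersect best replies.
R's best replies: W→T; X→B; Y→T; Z→B.
C's best replies: T→X; B→X.
Only (B, X) has each player best-responding; Nash payoffs (10, 9).
C earns 9 sequentially versus 9 at the Nash outcome: unchanged.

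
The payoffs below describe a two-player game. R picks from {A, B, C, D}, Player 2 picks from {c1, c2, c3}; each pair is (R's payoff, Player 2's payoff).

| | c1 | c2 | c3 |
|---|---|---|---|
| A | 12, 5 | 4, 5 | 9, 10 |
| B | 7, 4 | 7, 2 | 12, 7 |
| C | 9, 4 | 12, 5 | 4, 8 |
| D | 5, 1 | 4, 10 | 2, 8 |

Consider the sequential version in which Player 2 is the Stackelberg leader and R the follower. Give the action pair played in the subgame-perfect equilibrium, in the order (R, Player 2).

Work backward from R's decision.
- c1 → R plays A (best of 12, 7, 9, 5); Player 2 gets 5.
- c2 → R plays C (best of 4, 7, 12, 4); Player 2 gets 5.
- c3 → R plays B (best of 9, 12, 4, 2); Player 2 gets 7.
Maximizing over 5, 5, 7, Player 2 chooses c3. Subgame-perfect outcome: (B, c3) with payoffs (12, 7).

(B, c3)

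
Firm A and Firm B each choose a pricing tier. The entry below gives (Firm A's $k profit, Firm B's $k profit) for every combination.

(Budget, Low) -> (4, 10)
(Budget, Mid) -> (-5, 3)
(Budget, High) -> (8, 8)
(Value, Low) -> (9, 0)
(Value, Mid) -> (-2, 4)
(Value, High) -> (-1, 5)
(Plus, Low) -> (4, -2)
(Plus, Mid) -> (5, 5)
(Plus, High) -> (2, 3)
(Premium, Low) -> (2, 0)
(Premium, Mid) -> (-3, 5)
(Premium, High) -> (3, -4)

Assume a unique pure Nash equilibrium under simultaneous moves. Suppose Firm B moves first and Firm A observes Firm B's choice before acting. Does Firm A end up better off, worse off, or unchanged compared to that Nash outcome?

better off

Solve by backward induction (Firm B leads).
- Low: Firm A compares 4, 9, 4, 2 and picks Value; Firm B would get 0.
- Mid: Firm A compares -5, -2, 5, -3 and picks Plus; Firm B would get 5.
- High: Firm A compares 8, -1, 2, 3 and picks Budget; Firm B would get 8.
Among 0, 5, 8, the best is 8 at High. Subgame-perfect outcome: (Budget, High) with payoffs (8, 8).
Now find the simultaneous Nash equilibrium.
Firm A's best replies: Low→Value; Mid→Plus; High→Budget.
Firm B's best replies: Budget→Low; Value→High; Plus→Mid; Premium→Mid.
Only (Plus, Mid) has each player best-responding; Nash payoffs (5, 5).
Firm A earns 8 sequentially versus 5 at the Nash outcome: better off.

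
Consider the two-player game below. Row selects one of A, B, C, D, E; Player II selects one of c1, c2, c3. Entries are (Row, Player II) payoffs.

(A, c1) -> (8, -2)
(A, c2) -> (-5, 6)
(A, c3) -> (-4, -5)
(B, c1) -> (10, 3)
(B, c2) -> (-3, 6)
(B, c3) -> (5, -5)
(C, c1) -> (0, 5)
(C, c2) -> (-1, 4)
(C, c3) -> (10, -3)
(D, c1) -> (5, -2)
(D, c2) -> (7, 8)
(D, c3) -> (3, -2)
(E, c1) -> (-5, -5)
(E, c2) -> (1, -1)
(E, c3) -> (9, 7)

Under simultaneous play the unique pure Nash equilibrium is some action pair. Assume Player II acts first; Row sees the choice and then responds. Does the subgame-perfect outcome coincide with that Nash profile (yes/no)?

Solve by backward induction (Player II leads).
- c1: Row compares 8, 10, 0, 5, -5 and picks B; Player II would get 3.
- c2: Row compares -5, -3, -1, 7, 1 and picks D; Player II would get 8.
- c3: Row compares -4, 5, 10, 3, 9 and picks C; Player II would get -3.
Player II's induced payoffs are 3, 8, -3, so Player II commits to c2. Subgame-perfect outcome: (D, c2) with payoffs (7, 8).
For the simultaneous game, intersect best replies.
Row's best replies: c1→B; c2→D; c3→C.
Player II's best replies: A→c2; B→c2; C→c1; D→c2; E→c3.
The unique mutual best reply is (D, c2), giving (7, 8).
Sequential outcome (D, c2) coincides with the Nash profile (D, c2).

yes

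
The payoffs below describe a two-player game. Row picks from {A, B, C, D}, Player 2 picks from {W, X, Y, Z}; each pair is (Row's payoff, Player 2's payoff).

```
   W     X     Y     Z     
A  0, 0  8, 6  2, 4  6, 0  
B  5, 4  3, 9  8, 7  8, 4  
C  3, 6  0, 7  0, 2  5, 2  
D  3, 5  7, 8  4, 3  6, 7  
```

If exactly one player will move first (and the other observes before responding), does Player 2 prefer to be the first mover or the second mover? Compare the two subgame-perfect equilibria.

If Row leads: Player 2's best replies are A→X, B→X, C→X, D→X; Row's induced payoffs 8, 3, 0, 7; outcome (A, X), payoffs (8, 6).
If Player 2 leads: Row's best replies are W→B, X→A, Y→B, Z→B; Player 2's induced payoffs 4, 6, 7, 4; outcome (B, Y), payoffs (8, 7).
Player 2 gets 7 moving first and 6 moving second, so Player 2 prefers to move first.

first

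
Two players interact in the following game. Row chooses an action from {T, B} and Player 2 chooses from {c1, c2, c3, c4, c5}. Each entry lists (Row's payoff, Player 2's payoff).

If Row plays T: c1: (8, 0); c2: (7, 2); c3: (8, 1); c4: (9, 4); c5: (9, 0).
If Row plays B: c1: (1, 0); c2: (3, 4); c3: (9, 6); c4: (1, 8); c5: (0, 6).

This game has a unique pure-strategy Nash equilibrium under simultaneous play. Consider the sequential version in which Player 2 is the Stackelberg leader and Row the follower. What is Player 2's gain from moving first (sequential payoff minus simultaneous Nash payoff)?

Work backward from Row's decision.
- c1: Row compares 8, 1 and picks T; Player 2 would get 0.
- c2: Row compares 7, 3 and picks T; Player 2 would get 2.
- c3: Row compares 8, 9 and picks B; Player 2 would get 6.
- c4: Row compares 9, 1 and picks T; Player 2 would get 4.
- c5: Row compares 9, 0 and picks T; Player 2 would get 0.
Player 2's induced payoffs are 0, 2, 6, 4, 0, so Player 2 commits to c3. Subgame-perfect outcome: (B, c3) with payoffs (9, 6).
For the simultaneous game, intersect best replies.
Row's best replies: c1→T; c2→T; c3→B; c4→T; c5→T.
Player 2's best replies: T→c4; B→c4.
Only (T, c4) has each player best-responding; Nash payoffs (9, 4).
Player 2's commitment gain: 6 − 4 = 2.

2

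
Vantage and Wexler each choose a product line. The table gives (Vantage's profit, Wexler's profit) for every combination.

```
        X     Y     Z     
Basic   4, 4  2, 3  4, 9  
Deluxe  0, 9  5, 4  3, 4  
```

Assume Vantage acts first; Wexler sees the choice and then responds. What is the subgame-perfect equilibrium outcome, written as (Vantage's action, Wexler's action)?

Backward induction with Vantage moving first.
- Basic → Wexler plays Z (best of 4, 3, 9); Vantage gets 4.
- Deluxe → Wexler plays X (best of 9, 4, 4); Vantage gets 0.
Among 4, 0, the best is 4 at Basic. Subgame-perfect outcome: (Basic, Z) with payoffs (4, 9).

(Basic, Z)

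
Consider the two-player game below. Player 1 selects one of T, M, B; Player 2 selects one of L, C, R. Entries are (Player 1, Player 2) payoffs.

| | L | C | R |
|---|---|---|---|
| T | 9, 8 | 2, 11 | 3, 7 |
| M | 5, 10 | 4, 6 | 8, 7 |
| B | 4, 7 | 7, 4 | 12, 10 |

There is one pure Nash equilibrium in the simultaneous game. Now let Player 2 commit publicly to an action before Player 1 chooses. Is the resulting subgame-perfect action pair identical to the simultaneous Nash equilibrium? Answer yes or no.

yes

Player 1 best-responds to each possible Player 2 move:
- L: Player 1 compares 9, 5, 4 and picks T; Player 2 would get 8.
- C: Player 1 compares 2, 4, 7 and picks B; Player 2 would get 4.
- R: Player 1 compares 3, 8, 12 and picks B; Player 2 would get 10.
Player 2's induced payoffs are 8, 4, 10, so Player 2 commits to R. Subgame-perfect outcome: (B, R) with payoffs (12, 10).
Under simultaneous play:
Player 1's best replies: L→T; C→B; R→B.
Player 2's best replies: T→C; M→L; B→R.
Only (B, R) has each player best-responding; Nash payoffs (12, 10).
Sequential outcome (B, R) coincides with the Nash profile (B, R).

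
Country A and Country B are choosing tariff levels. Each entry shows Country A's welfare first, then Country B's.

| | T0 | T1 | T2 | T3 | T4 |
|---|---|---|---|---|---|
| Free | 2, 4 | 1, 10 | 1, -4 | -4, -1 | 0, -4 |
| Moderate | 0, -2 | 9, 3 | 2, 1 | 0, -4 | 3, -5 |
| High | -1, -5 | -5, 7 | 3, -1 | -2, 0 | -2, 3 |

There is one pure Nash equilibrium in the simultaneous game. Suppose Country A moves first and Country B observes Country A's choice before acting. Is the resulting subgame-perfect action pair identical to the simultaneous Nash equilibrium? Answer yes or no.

yes

Solve by backward induction (Country A leads).
- Free: Country B compares 4, 10, -4, -1, -4 and picks T1; Country A would get 1.
- Moderate: Country B compares -2, 3, 1, -4, -5 and picks T1; Country A would get 9.
- High: Country B compares -5, 7, -1, 0, 3 and picks T1; Country A would get -5.
Maximizing over 1, 9, -5, Country A chooses Moderate. Subgame-perfect outcome: (Moderate, T1) with payoffs (9, 3).
Now find the simultaneous Nash equilibrium.
Country A's best replies: T0→Free; T1→Moderate; T2→High; T3→Moderate; T4→Moderate.
Country B's best replies: Free→T1; Moderate→T1; High→T1.
The unique mutual best reply is (Moderate, T1), giving (9, 3).
Sequential outcome (Moderate, T1) coincides with the Nash profile (Moderate, T1).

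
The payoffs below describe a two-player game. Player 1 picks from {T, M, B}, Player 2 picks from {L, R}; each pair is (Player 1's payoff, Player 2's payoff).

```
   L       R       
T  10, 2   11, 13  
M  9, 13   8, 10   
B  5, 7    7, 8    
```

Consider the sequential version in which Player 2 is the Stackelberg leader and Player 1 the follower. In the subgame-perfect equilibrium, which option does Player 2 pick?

R

Backward induction with Player 2 moving first.
- L: BR = T, leader payoff 2.
- R: BR = T, leader payoff 13.
Among 2, 13, the best is 13 at R. Subgame-perfect outcome: (T, R) with payoffs (11, 13).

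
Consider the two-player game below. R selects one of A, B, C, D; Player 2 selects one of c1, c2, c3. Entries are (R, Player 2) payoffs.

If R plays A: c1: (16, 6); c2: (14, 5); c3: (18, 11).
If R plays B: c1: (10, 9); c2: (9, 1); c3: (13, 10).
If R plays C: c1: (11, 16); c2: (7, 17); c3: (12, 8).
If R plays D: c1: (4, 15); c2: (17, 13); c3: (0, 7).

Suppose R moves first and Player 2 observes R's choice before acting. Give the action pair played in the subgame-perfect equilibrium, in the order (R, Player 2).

(A, c3)

Backward induction with R moving first.
- A → Player 2 plays c3 (best of 6, 5, 11); R gets 18.
- B → Player 2 plays c3 (best of 9, 1, 10); R gets 13.
- C → Player 2 plays c2 (best of 16, 17, 8); R gets 7.
- D → Player 2 plays c1 (best of 15, 13, 7); R gets 4.
Maximizing over 18, 13, 7, 4, R chooses A. Subgame-perfect outcome: (A, c3) with payoffs (18, 11).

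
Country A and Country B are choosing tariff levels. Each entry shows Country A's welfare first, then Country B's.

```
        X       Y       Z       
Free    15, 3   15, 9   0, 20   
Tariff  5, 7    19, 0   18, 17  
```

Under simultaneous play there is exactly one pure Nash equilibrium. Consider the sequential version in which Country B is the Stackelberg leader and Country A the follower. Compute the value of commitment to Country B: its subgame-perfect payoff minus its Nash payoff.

Work backward from Country A's decision.
- X: BR = Free, leader payoff 3.
- Y: BR = Tariff, leader payoff 0.
- Z: BR = Tariff, leader payoff 17.
Maximizing over 3, 0, 17, Country B chooses Z. Subgame-perfect outcome: (Tariff, Z) with payoffs (18, 17).
For the simultaneous game, intersect best replies.
Country A's best replies: X→Free; Y→Tariff; Z→Tariff.
Country B's best replies: Free→Z; Tariff→Z.
Only (Tariff, Z) has each player best-responding; Nash payoffs (18, 17).
Country B's commitment gain: 17 − 17 = 0.

0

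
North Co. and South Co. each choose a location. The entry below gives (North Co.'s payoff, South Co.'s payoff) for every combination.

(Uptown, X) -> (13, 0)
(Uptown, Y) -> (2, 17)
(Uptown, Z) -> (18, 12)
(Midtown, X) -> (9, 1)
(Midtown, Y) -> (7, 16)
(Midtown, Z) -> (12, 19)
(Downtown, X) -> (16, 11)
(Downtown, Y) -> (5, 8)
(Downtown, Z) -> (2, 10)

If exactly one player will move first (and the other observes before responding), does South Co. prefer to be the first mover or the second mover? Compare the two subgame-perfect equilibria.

first

If North Co. leads: South Co.'s best replies are Uptown→Y, Midtown→Z, Downtown→X; North Co.'s induced payoffs 2, 12, 16; outcome (Downtown, X), payoffs (16, 11).
If South Co. leads: North Co.'s best replies are X→Downtown, Y→Midtown, Z→Uptown; South Co.'s induced payoffs 11, 16, 12; outcome (Midtown, Y), payoffs (7, 16).
South Co. gets 16 moving first and 11 moving second, so South Co. prefers to move first.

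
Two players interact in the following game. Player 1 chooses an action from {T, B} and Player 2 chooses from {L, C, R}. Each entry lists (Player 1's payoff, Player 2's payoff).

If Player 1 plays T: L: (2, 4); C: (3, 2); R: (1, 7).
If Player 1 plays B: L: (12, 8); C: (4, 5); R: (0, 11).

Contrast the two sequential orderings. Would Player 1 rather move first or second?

If Player 1 leads: Player 2's best replies are T→R, B→R; Player 1's induced payoffs 1, 0; outcome (T, R), payoffs (1, 7).
If Player 2 leads: Player 1's best replies are L→B, C→B, R→T; Player 2's induced payoffs 8, 5, 7; outcome (B, L), payoffs (12, 8).
Player 1 gets 1 moving first and 12 moving second, so Player 1 prefers to move second.

second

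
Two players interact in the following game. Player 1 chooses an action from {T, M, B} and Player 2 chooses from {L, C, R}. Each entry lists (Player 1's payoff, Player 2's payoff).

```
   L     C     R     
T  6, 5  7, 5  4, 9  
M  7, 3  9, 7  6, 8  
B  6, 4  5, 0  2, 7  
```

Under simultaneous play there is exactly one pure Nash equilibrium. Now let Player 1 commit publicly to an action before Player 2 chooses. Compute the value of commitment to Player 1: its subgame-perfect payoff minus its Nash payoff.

Work backward from Player 2's decision.
- T: Player 2 compares 5, 5, 9 and picks R; Player 1 would get 4.
- M: Player 2 compares 3, 7, 8 and picks R; Player 1 would get 6.
- B: Player 2 compares 4, 0, 7 and picks R; Player 1 would get 2.
Player 1's induced payoffs are 4, 6, 2, so Player 1 commits to M. Subgame-perfect outcome: (M, R) with payoffs (6, 8).
For the simultaneous game, intersect best replies.
Player 1's best replies: L→M; C→M; R→M.
Player 2's best replies: T→R; M→R; B→R.
The unique mutual best reply is (M, R), giving (6, 8).
Player 1's commitment gain: 6 − 6 = 0.

0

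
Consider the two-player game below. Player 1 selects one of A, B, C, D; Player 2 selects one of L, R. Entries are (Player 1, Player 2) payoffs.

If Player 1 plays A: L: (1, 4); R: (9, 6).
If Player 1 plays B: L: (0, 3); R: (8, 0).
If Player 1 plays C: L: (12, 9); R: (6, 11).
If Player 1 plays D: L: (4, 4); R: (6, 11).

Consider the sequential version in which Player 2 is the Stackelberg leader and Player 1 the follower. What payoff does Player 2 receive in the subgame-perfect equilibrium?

Solve by backward induction (Player 2 leads).
- L: Player 1 compares 1, 0, 12, 4 and picks C; Player 2 would get 9.
- R: Player 1 compares 9, 8, 6, 6 and picks A; Player 2 would get 6.
Maximizing over 9, 6, Player 2 chooses L. Subgame-perfect outcome: (C, L) with payoffs (12, 9).

9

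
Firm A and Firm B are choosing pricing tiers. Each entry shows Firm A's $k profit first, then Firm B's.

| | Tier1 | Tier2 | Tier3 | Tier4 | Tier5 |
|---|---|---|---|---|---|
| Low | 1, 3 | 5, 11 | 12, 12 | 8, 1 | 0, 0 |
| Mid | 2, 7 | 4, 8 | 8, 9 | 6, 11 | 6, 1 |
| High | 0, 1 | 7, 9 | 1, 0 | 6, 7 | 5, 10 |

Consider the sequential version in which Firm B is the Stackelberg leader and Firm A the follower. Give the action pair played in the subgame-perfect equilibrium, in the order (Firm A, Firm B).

Solve by backward induction (Firm B leads).
- Tier1 → Firm A plays Mid (best of 1, 2, 0); Firm B gets 7.
- Tier2 → Firm A plays High (best of 5, 4, 7); Firm B gets 9.
- Tier3 → Firm A plays Low (best of 12, 8, 1); Firm B gets 12.
- Tier4 → Firm A plays Low (best of 8, 6, 6); Firm B gets 1.
- Tier5 → Firm A plays Mid (best of 0, 6, 5); Firm B gets 1.
Among 7, 9, 12, 1, 1, the best is 12 at Tier3. Subgame-perfect outcome: (Low, Tier3) with payoffs (12, 12).

(Low, Tier3)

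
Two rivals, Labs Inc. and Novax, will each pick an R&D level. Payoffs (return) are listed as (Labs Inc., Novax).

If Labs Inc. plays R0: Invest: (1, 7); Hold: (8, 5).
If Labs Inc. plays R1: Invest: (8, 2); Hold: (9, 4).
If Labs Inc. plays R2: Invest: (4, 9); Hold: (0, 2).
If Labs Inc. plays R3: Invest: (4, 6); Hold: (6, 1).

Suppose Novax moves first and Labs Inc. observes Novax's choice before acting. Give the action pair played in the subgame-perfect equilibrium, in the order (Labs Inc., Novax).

Solve by backward induction (Novax leads).
- Invest: Labs Inc. compares 1, 8, 4, 4 and picks R1; Novax would get 2.
- Hold: Labs Inc. compares 8, 9, 0, 6 and picks R1; Novax would get 4.
Novax's induced payoffs are 2, 4, so Novax commits to Hold. Subgame-perfect outcome: (R1, Hold) with payoffs (9, 4).

(R1, Hold)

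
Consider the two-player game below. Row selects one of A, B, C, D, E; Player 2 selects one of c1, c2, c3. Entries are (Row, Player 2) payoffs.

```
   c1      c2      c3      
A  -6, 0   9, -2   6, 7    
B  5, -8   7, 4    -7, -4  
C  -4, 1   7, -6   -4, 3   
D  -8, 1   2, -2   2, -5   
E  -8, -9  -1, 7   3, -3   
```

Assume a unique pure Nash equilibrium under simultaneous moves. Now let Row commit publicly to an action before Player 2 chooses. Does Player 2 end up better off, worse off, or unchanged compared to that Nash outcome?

worse off

Solve by backward induction (Row leads).
- A → Player 2 plays c3 (best of 0, -2, 7); Row gets 6.
- B → Player 2 plays c2 (best of -8, 4, -4); Row gets 7.
- C → Player 2 plays c3 (best of 1, -6, 3); Row gets -4.
- D → Player 2 plays c1 (best of 1, -2, -5); Row gets -8.
- E → Player 2 plays c2 (best of -9, 7, -3); Row gets -1.
Row's induced payoffs are 6, 7, -4, -8, -1, so Row commits to B. Subgame-perfect outcome: (B, c2) with payoffs (7, 4).
Now find the simultaneous Nash equilibrium.
Row's best replies: c1→B; c2→A; c3→A.
Player 2's best replies: A→c3; B→c2; C→c3; D→c1; E→c2.
The unique mutual best reply is (A, c3), giving (6, 7).
Player 2 earns 4 sequentially versus 7 at the Nash outcome: worse off.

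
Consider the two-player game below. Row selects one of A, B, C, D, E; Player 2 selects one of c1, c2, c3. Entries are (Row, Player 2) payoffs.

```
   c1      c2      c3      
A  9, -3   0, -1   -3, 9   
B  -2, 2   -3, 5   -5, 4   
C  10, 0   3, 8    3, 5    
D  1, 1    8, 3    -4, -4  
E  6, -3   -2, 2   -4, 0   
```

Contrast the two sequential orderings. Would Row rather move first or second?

first

If Row leads: Player 2's best replies are A→c3, B→c2, C→c2, D→c2, E→c2; Row's induced payoffs -3, -3, 3, 8, -2; outcome (D, c2), payoffs (8, 3).
If Player 2 leads: Row's best replies are c1→C, c2→D, c3→C; Player 2's induced payoffs 0, 3, 5; outcome (C, c3), payoffs (3, 5).
Row gets 8 moving first and 3 moving second, so Row prefers to move first.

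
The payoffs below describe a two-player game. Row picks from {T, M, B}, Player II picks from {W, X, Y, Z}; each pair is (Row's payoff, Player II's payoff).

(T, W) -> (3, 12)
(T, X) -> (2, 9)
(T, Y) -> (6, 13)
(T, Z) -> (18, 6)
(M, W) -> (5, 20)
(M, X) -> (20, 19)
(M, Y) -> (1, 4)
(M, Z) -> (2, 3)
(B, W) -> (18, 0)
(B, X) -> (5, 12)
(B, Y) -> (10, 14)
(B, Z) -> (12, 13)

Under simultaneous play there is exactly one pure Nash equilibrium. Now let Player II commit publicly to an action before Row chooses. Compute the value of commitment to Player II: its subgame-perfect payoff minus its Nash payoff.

Backward induction with Player II moving first.
- W: BR = B, leader payoff 0.
- X: BR = M, leader payoff 19.
- Y: BR = B, leader payoff 14.
- Z: BR = T, leader payoff 6.
Player II's induced payoffs are 0, 19, 14, 6, so Player II commits to X. Subgame-perfect outcome: (M, X) with payoffs (20, 19).
Under simultaneous play:
Row's best replies: W→B; X→M; Y→B; Z→T.
Player II's best replies: T→Y; M→W; B→Y.
The unique mutual best reply is (B, Y), giving (10, 14).
Player II's commitment gain: 19 − 14 = 5.

5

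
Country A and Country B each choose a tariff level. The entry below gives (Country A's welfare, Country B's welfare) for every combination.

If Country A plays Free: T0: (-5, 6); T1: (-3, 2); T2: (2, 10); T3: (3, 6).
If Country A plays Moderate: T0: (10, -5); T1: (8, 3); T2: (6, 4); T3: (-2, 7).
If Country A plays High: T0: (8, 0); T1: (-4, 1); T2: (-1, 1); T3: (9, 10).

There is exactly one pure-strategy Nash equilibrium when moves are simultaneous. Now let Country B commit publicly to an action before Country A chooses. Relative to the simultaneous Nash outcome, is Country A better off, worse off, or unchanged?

unchanged

Backward induction with Country B moving first.
- T0 → Country A plays Moderate (best of -5, 10, 8); Country B gets -5.
- T1 → Country A plays Moderate (best of -3, 8, -4); Country B gets 3.
- T2 → Country A plays Moderate (best of 2, 6, -1); Country B gets 4.
- T3 → Country A plays High (best of 3, -2, 9); Country B gets 10.
Country B's induced payoffs are -5, 3, 4, 10, so Country B commits to T3. Subgame-perfect outcome: (High, T3) with payoffs (9, 10).
Under simultaneous play:
Country A's best replies: T0→Moderate; T1→Moderate; T2→Moderate; T3→High.
Country B's best replies: Free→T2; Moderate→T3; High→T3.
The unique mutual best reply is (High, T3), giving (9, 10).
Country A earns 9 sequentially versus 9 at the Nash outcome: unchanged.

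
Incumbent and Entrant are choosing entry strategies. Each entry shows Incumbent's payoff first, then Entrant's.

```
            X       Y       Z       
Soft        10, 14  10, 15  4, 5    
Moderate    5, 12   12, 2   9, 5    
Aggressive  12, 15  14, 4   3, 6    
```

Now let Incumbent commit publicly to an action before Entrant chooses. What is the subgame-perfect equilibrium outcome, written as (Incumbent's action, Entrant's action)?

(Aggressive, X)

Work backward from Entrant's decision.
- Soft: Entrant compares 14, 15, 5 and picks Y; Incumbent would get 10.
- Moderate: Entrant compares 12, 2, 5 and picks X; Incumbent would get 5.
- Aggressive: Entrant compares 15, 4, 6 and picks X; Incumbent would get 12.
Incumbent's induced payoffs are 10, 5, 12, so Incumbent commits to Aggressive. Subgame-perfect outcome: (Aggressive, X) with payoffs (12, 15).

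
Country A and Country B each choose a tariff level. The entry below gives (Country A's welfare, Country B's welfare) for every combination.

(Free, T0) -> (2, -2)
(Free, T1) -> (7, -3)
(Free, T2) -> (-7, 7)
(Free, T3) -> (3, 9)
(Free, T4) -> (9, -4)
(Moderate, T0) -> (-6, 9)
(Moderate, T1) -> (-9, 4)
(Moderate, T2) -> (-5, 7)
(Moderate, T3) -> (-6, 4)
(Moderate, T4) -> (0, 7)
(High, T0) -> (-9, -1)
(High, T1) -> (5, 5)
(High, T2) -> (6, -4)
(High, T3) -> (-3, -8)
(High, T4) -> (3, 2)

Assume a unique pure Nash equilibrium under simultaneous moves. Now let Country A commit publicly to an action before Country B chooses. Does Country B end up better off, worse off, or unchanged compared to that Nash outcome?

worse off

Backward induction with Country A moving first.
- Free: Country B compares -2, -3, 7, 9, -4 and picks T3; Country A would get 3.
- Moderate: Country B compares 9, 4, 7, 4, 7 and picks T0; Country A would get -6.
- High: Country B compares -1, 5, -4, -8, 2 and picks T1; Country A would get 5.
Country A's induced payoffs are 3, -6, 5, so Country A commits to High. Subgame-perfect outcome: (High, T1) with payoffs (5, 5).
For the simultaneous game, intersect best replies.
Country A's best replies: T0→Free; T1→Free; T2→High; T3→Free; T4→Free.
Country B's best replies: Free→T3; Moderate→T0; High→T1.
The unique mutual best reply is (Free, T3), giving (3, 9).
Country B earns 5 sequentially versus 9 at the Nash outcome: worse off.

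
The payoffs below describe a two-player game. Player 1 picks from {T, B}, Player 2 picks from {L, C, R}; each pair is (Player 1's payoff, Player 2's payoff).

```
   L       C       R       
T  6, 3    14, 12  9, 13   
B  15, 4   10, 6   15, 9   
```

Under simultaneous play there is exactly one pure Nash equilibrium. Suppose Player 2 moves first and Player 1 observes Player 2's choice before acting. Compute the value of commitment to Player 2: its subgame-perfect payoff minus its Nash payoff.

Player 1 best-responds to each possible Player 2 move:
- L: BR = B, leader payoff 4.
- C: BR = T, leader payoff 12.
- R: BR = B, leader payoff 9.
Player 2's induced payoffs are 4, 12, 9, so Player 2 commits to C. Subgame-perfect outcome: (T, C) with payoffs (14, 12).
Under simultaneous play:
Player 1's best replies: L→B; C→T; R→B.
Player 2's best replies: T→R; B→R.
The unique mutual best reply is (B, R), giving (15, 9).
Player 2's commitment gain: 12 − 9 = 3.

3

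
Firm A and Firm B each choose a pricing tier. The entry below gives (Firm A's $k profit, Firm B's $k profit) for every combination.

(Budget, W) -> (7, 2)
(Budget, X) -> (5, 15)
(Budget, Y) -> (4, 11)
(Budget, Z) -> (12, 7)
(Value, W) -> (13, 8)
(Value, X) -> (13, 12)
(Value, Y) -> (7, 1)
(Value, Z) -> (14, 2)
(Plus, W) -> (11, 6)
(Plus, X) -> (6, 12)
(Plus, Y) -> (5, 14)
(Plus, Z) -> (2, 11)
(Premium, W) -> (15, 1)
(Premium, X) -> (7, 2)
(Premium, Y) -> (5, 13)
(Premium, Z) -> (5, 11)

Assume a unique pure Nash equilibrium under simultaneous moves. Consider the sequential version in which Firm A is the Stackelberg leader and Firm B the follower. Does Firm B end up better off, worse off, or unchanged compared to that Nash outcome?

Work backward from Firm B's decision.
- Budget: Firm B compares 2, 15, 11, 7 and picks X; Firm A would get 5.
- Value: Firm B compares 8, 12, 1, 2 and picks X; Firm A would get 13.
- Plus: Firm B compares 6, 12, 14, 11 and picks Y; Firm A would get 5.
- Premium: Firm B compares 1, 2, 13, 11 and picks Y; Firm A would get 5.
Among 5, 13, 5, 5, the best is 13 at Value. Subgame-perfect outcome: (Value, X) with payoffs (13, 12).
Under simultaneous play:
Firm A's best replies: W→Premium; X→Value; Y→Value; Z→Value.
Firm B's best replies: Budget→X; Value→X; Plus→Y; Premium→Y.
The unique mutual best reply is (Value, X), giving (13, 12).
Firm B earns 12 sequentially versus 12 at the Nash outcome: unchanged.

unchanged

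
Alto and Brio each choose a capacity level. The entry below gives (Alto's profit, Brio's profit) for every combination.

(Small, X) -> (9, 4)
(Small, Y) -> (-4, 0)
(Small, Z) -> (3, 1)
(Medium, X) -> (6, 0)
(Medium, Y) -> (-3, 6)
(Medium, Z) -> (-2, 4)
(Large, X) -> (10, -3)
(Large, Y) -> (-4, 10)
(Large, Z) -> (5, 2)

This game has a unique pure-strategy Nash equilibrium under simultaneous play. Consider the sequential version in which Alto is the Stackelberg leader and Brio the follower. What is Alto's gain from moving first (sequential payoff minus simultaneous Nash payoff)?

12

Brio best-responds to each possible Alto move:
- Small → Brio plays X (best of 4, 0, 1); Alto gets 9.
- Medium → Brio plays Y (best of 0, 6, 4); Alto gets -3.
- Large → Brio plays Y (best of -3, 10, 2); Alto gets -4.
Maximizing over 9, -3, -4, Alto chooses Small. Subgame-perfect outcome: (Small, X) with payoffs (9, 4).
Under simultaneous play:
Alto's best replies: X→Large; Y→Medium; Z→Large.
Brio's best replies: Small→X; Medium→Y; Large→Y.
Only (Medium, Y) has each player best-responding; Nash payoffs (-3, 6).
Alto's commitment gain: 9 − -3 = 12.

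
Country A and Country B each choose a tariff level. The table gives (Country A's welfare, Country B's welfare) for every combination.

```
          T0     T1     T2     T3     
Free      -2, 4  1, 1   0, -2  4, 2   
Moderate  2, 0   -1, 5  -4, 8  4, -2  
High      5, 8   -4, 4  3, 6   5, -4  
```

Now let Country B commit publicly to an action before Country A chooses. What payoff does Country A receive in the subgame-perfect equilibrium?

5

Country A best-responds to each possible Country B move:
- T0: Country A compares -2, 2, 5 and picks High; Country B would get 8.
- T1: Country A compares 1, -1, -4 and picks Free; Country B would get 1.
- T2: Country A compares 0, -4, 3 and picks High; Country B would get 6.
- T3: Country A compares 4, 4, 5 and picks High; Country B would get -4.
Country B's induced payoffs are 8, 1, 6, -4, so Country B commits to T0. Subgame-perfect outcome: (High, T0) with payoffs (5, 8).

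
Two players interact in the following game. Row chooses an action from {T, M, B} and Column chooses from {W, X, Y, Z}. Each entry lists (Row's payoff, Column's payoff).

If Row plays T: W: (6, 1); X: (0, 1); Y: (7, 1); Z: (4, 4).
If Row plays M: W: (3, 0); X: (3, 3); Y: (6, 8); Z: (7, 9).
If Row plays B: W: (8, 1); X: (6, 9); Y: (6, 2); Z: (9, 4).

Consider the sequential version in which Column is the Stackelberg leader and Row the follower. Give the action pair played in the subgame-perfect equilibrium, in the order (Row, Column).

(B, X)

Row best-responds to each possible Column move:
- W → Row plays B (best of 6, 3, 8); Column gets 1.
- X → Row plays B (best of 0, 3, 6); Column gets 9.
- Y → Row plays T (best of 7, 6, 6); Column gets 1.
- Z → Row plays B (best of 4, 7, 9); Column gets 4.
Maximizing over 1, 9, 1, 4, Column chooses X. Subgame-perfect outcome: (B, X) with payoffs (6, 9).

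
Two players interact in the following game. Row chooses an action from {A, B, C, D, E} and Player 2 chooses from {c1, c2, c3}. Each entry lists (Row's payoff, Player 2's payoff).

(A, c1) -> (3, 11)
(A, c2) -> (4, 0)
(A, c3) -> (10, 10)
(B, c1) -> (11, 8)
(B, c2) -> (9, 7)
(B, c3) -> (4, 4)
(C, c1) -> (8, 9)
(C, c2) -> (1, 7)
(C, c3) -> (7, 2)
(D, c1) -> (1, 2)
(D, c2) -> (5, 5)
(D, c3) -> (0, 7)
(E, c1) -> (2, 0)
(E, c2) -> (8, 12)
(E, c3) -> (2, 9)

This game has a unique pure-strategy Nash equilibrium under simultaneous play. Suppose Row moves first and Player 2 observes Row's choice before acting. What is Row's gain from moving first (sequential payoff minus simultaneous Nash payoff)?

0

Backward induction with Row moving first.
- A → Player 2 plays c1 (best of 11, 0, 10); Row gets 3.
- B → Player 2 plays c1 (best of 8, 7, 4); Row gets 11.
- C → Player 2 plays c1 (best of 9, 7, 2); Row gets 8.
- D → Player 2 plays c3 (best of 2, 5, 7); Row gets 0.
- E → Player 2 plays c2 (best of 0, 12, 9); Row gets 8.
Among 3, 11, 8, 0, 8, the best is 11 at B. Subgame-perfect outcome: (B, c1) with payoffs (11, 8).
Now find the simultaneous Nash equilibrium.
Row's best replies: c1→B; c2→B; c3→A.
Player 2's best replies: A→c1; B→c1; C→c1; D→c3; E→c2.
Only (B, c1) has each player best-responding; Nash payoffs (11, 8).
Row's commitment gain: 11 − 11 = 0.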